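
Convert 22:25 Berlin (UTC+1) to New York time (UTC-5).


16:25

Time difference = UTC-5 - UTC+1 = -6 hours
New hour = (22 -6) mod 24
= 16 mod 24 = 16
Minutes unchanged → 16:25


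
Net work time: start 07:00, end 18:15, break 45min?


10h 30m (630 minutes)

Total time = (18×60+15) - (7×60+0)
= 1095 - 420 = 675 min
Minus break: 675 - 45 = 630 min
= 10h 30m


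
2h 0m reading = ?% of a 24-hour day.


Time: 120 minutes
Day: 1440 minutes
Percentage = (120/1440) × 100 ≈ 8.3%

8.3%


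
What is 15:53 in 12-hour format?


3:53 PM

Hour: 15
15 - 12 = 3 → PM


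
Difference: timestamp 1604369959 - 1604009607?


Difference = 1604369959 - 1604009607 = 360352 seconds
In hours: 360352 / 3600 ≈ 100.1
In days: 360352 / 86400 ≈ 4.17

360352 seconds (100.1 hours / 4.17 days)


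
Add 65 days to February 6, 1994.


April 12, 1994

Start: February 6, 1994
Add 65 days
February 6 → March 1: 28 - 6 + 1 = 23 days (65 - 23 = 42 left)
March 1 → April 1: 31 - 1 + 1 = 31 days (42 - 31 = 11 left)
April 1 + 11 = April 12, 1994


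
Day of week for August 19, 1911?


Zeller's congruence:
q=19, m=8, k=11, j=19
h = (19 + ⌊13×9/5⌋ + 11 + ⌊11/4⌋ + ⌊19/4⌋ - 2×19) mod 7
= (19 + 23 + 11 + 2 + 4 - 38) mod 7
= 21 mod 7 = 0
h=0 → Saturday

Saturday


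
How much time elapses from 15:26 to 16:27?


1h 1m

End time in minutes: 16×60 + 27 = 987
Start time in minutes: 15×60 + 26 = 926
Difference = 987 - 926 = 61 minutes
= 1 hours 1 minutes


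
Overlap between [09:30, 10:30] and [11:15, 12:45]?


0 minutes

Meeting A: 570-630 (in minutes from midnight)
Meeting B: 675-765
Overlap start = max(570, 675) = 675
Overlap end = min(630, 765) = 630
Overlap = max(0, 630 - 675) = 0 min


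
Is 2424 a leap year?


Yes

Rules: divisible by 4 AND (not by 100 OR by 400)
2424 ÷ 4 = 606 exactly → divisible by 4
2424 ÷ 100 = 24 remainder 24 → not divisible by 100
Divisible by 4 but not by 100 → leap year


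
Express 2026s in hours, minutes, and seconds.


0h 33m 46s

Hours: 2026 ÷ 3600 = 0 remainder 2026
Minutes: 2026 ÷ 60 = 33 remainder 46
Seconds: 46


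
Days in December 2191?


Month: December (month 12)
December has 31 days

31 days


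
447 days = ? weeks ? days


Weeks: 447 ÷ 7 = 63 remainder 6

63 weeks 6 days


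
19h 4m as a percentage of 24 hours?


0.7944 (79.44%)

Total minutes: 19×60 + 4 = 1144
Day = 24×60 = 1440 minutes
Fraction = 1144/1440 ≈ 0.7944
As a percentage: 1144/1440 × 100 ≈ 79.44%


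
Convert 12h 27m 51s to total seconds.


44871 seconds

Hours: 12 × 3600 = 43200
Minutes: 27 × 60 = 1620
Seconds: 51
Total = 43200 + 1620 + 51 = 44871


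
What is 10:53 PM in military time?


22:53

Input: 10:53 PM
PM: 10 + 12 = 22


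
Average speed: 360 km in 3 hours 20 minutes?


Distance: 360 km
Time: 3h 20m = 200 min = 200/60 = 10/3 hours
Speed = 360 ÷ (10/3) = 360 × 3 / 10 = 1080/10 = 108.0 km/h

108.0 km/h


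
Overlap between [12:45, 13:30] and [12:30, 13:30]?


Meeting A: 765-810 (in minutes from midnight)
Meeting B: 750-810
Overlap start = max(765, 750) = 765
Overlap end = min(810, 810) = 810
Overlap = max(0, 810 - 765) = 45 min

45 minutes


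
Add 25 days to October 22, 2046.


Start: October 22, 2046
Add 25 days
October 22 → November 1: 31 - 22 + 1 = 10 days (25 - 10 = 15 left)
November 1 + 15 = November 16, 2046

November 16, 2046


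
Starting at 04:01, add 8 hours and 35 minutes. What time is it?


Start: 241 minutes from midnight
Add: 515 minutes
Total: 756 minutes
Hours: 756 ÷ 60 = 12 remainder 36

12:36


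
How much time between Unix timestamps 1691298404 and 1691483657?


Difference = 1691483657 - 1691298404 = 185253 seconds
In hours: 185253 / 3600 ≈ 51.5
In days: 185253 / 86400 ≈ 2.14

185253 seconds (51.5 hours / 2.14 days)


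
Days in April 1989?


Month: April (month 4)
April has 30 days

30 days


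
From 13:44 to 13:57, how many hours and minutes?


End time in minutes: 13×60 + 57 = 837
Start time in minutes: 13×60 + 44 = 824
Difference = 837 - 824 = 13 minutes
= 0 hours 13 minutes

0h 13m


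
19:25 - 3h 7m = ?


16:18

Start: 1165 minutes from midnight
Subtract: 187 minutes
Remaining: 1165 - 187 = 978
Hours: 16, Minutes: 18


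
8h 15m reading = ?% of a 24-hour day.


34.4%

Time: 495 minutes
Day: 1440 minutes
Percentage = (495/1440) × 100 ≈ 34.4%


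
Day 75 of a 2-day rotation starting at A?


Shift A

Shifts: A, B
Start: A (index 0)
Day 75: (0 + 75 - 1) mod 2
= 74 mod 2
= 0
Index 0 → shift A


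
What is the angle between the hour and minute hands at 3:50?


Hour hand = 3×30 + 50×0.5 = 115.0°
Minute hand = 50×6 = 300°
Difference = |115.0 - 300| = 185.0°
Since > 180°: 360 - 185.0 = 175.0°

175.0°


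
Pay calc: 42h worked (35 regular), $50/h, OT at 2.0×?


$2450.00

Regular: 35h × $50 = $1750.00
Overtime: 42 - 35 = 7h
OT pay: 7h × $50 × 2.0 = $700.00
Total = $1750.00 + $700.00 = $2450.00


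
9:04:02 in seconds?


Hours: 9 × 3600 = 32400
Minutes: 4 × 60 = 240
Seconds: 2
Total = 32400 + 240 + 2 = 32642

32642 seconds


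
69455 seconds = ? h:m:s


Hours: 69455 ÷ 3600 = 19 remainder 1055
Minutes: 1055 ÷ 60 = 17 remainder 35
Seconds: 35

19h 17m 35s


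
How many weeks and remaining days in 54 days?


Weeks: 54 ÷ 7 = 7 remainder 5

7 weeks 5 days


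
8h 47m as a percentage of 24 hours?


0.3660 (36.60%)

Total minutes: 8×60 + 47 = 527
Day = 24×60 = 1440 minutes
Fraction = 527/1440 ≈ 0.3660
As a percentage: 527/1440 × 100 ≈ 36.60%


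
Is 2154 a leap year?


Rules: divisible by 4 AND (not by 100 OR by 400)
2154 ÷ 4 = 538 remainder 2 → not divisible by 4
Not divisible by 4 → not a leap year

No


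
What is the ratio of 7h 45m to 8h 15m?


Duration 1: 465 minutes
Duration 2: 495 minutes
Ratio = 465:495
GCD = 15
Simplified = 31:33
As a decimal: 31/33 ≈ 0.94

31:33 (0.94)


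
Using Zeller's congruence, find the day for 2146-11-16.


Zeller's congruence:
q=16, m=11, k=46, j=21
h = (16 + ⌊13×12/5⌋ + 46 + ⌊46/4⌋ + ⌊21/4⌋ - 2×21) mod 7
= (16 + 31 + 46 + 11 + 5 - 42) mod 7
= 67 mod 7 = 4
h=4 → Wednesday

Wednesday


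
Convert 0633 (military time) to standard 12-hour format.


Hour: 6
6 < 12 → AM

6:33 AM


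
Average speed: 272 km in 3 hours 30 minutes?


Distance: 272 km
Time: 3h 30m = 210 min = 210/60 = 7/2 hours
Speed = 272 ÷ (7/2) = 272 × 2 / 7 = 544/7 ≈ 77.7 km/h

77.7 km/h


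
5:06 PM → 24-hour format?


Input: 5:06 PM
PM: 5 + 12 = 17

17:06


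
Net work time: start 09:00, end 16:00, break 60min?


Total time = (16×60+0) - (9×60+0)
= 960 - 540 = 420 min
Minus break: 420 - 60 = 360 min
= 6h 0m

6h 0m (360 minutes)


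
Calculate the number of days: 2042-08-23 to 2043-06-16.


297 days

From August 23, 2042 to June 16, 2043
Rest of August 2042: 31 - 23 = 8
Full months: September 30, October 31, November 30, December 31, January 31, February 2043 28, March 31, April 30, May 31
Days into June 2043: 16
Total = 8 + 30 + 31 + 30 + 31 + 31 + 28 + 31 + 30 + 31 + 16 = 297 days


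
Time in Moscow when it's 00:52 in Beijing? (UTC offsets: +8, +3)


19:52 (previous day)

Time difference = UTC+3 - UTC+8 = -5 hours
New hour = (0 -5) mod 24
= -5 mod 24 = 19
Minutes unchanged → 19:52; -5 < 0 → previous day


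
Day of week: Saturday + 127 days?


Start: Saturday (index 5)
(5 + 127) mod 7
= 132 mod 7
= 6
Index 6 → Sunday

Sunday


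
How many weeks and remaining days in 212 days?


Weeks: 212 ÷ 7 = 30 remainder 2

30 weeks 2 days


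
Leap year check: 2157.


No

Rules: divisible by 4 AND (not by 100 OR by 400)
2157 ÷ 4 = 539 remainder 1 → not divisible by 4
Not divisible by 4 → not a leap year


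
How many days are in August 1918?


Month: August (month 8)
August has 31 days

31 days


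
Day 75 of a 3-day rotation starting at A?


Shift C

Shifts: A, B, C
Start: A (index 0)
Day 75: (0 + 75 - 1) mod 3
= 74 mod 3
= 2
Index 2 → shift C


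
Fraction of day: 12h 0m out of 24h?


Total minutes: 12×60 + 0 = 720
Day = 24×60 = 1440 minutes
Fraction = 720/1440 = 0.5000
As a percentage: 720/1440 × 100 = 50.00%

0.5000 (50.00%)


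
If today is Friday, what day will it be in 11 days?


Tuesday

Start: Friday (index 4)
(4 + 11) mod 7
= 15 mod 7
= 1
Index 1 → Tuesday


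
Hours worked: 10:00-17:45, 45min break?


Total time = (17×60+45) - (10×60+0)
= 1065 - 600 = 465 min
Minus break: 465 - 45 = 420 min
= 7h 0m

7h 0m (420 minutes)


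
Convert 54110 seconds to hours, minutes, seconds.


Hours: 54110 ÷ 3600 = 15 remainder 110
Minutes: 110 ÷ 60 = 1 remainder 50
Seconds: 50

15h 1m 50s


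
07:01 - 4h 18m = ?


Start: 421 minutes from midnight
Subtract: 258 minutes
Remaining: 421 - 258 = 163
Hours: 2, Minutes: 43

02:43


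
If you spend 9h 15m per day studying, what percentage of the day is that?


Time: 555 minutes
Day: 1440 minutes
Percentage = (555/1440) × 100 ≈ 38.5%

38.5%


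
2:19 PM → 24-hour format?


14:19

Input: 2:19 PM
PM: 2 + 12 = 14


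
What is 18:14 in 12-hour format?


Hour: 18
18 - 12 = 6 → PM

6:14 PM


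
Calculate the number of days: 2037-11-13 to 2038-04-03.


From November 13, 2037 to April 3, 2038
Rest of November 2037: 30 - 13 = 17
Full months: December 31, January 31, February 2038 28, March 31
Days into April 2038: 3
Total = 17 + 31 + 31 + 28 + 31 + 3 = 141 days

141 days


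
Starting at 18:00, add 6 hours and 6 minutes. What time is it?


Start: 1080 minutes from midnight
Add: 366 minutes
Total: 1446 minutes
Hours: 1446 ÷ 60 = 24 remainder 6
24 ≥ 24 → 24 - 24 = 0 (next day)

00:06 (next day)


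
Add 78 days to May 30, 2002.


August 16, 2002

Start: May 30, 2002
Add 78 days
May 30 → June 1: 31 - 30 + 1 = 2 days (78 - 2 = 76 left)
June 1 → July 1: 30 - 1 + 1 = 30 days (76 - 30 = 46 left)
July 1 → August 1: 31 - 1 + 1 = 31 days (46 - 31 = 15 left)
August 1 + 15 = August 16, 2002


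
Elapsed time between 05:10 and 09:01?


End time in minutes: 9×60 + 1 = 541
Start time in minutes: 5×60 + 10 = 310
Difference = 541 - 310 = 231 minutes
= 3 hours 51 minutes

3h 51m


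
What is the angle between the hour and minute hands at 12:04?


Hour hand (12 ≡ 0 on the dial): 0×30 + 4×0.5 = 2.0°
Minute hand = 4×6 = 24°
Difference = |2.0 - 24| = 22.0°

22.0°


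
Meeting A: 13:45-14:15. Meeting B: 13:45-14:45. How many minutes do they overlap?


30 minutes

Meeting A: 825-855 (in minutes from midnight)
Meeting B: 825-885
Overlap start = max(825, 825) = 825
Overlap end = min(855, 885) = 855
Overlap = max(0, 855 - 825) = 30 min


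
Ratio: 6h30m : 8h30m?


Duration 1: 390 minutes
Duration 2: 510 minutes
Ratio = 390:510
GCD = 30
Simplified = 13:17
As a decimal: 13/17 ≈ 0.76

13:17 (0.76)


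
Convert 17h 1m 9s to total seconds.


61269 seconds

Hours: 17 × 3600 = 61200
Minutes: 1 × 60 = 60
Seconds: 9
Total = 61200 + 60 + 9 = 61269


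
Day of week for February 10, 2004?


Tuesday

Zeller's congruence:
q=10, m=14, k=3, j=20
h = (10 + ⌊13×15/5⌋ + 3 + ⌊3/4⌋ + ⌊20/4⌋ - 2×20) mod 7
= (10 + 39 + 3 + 0 + 5 - 40) mod 7
= 17 mod 7 = 3
h=3 → Tuesday


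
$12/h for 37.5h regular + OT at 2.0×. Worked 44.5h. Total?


Regular: 37.5h × $12 = $450.00
Overtime: 44.5 - 37.5 = 7.0h
OT pay: 7.0h × $12 × 2.0 = $168.00
Total = $450.00 + $168.00 = $618.00

$618.00


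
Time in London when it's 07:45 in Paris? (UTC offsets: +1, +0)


Time difference = UTC+0 - UTC+1 = -1 hours
New hour = (7 -1) mod 24
= 6 mod 24 = 6
Minutes unchanged → 06:45

06:45


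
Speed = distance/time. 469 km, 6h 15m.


75.0 km/h

Distance: 469 km
Time: 6h 15m = 375 min = 375/60 = 25/4 hours
Speed = 469 ÷ (25/4) = 469 × 4 / 25 = 1876/25 ≈ 75.0 km/h


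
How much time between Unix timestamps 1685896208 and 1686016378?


120170 seconds (33.4 hours / 1.39 days)

Difference = 1686016378 - 1685896208 = 120170 seconds
In hours: 120170 / 3600 ≈ 33.4
In days: 120170 / 86400 ≈ 1.39


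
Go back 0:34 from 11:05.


10:31

Start: 665 minutes from midnight
Subtract: 34 minutes
Remaining: 665 - 34 = 631
Hours: 10, Minutes: 31


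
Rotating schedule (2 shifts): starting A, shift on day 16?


Shifts: A, B
Start: A (index 0)
Day 16: (0 + 16 - 1) mod 2
= 15 mod 2
= 1
Index 1 → shift B

Shift B


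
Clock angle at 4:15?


37.5°

Hour hand = 4×30 + 15×0.5 = 127.5°
Minute hand = 15×6 = 90°
Difference = |127.5 - 90| = 37.5°


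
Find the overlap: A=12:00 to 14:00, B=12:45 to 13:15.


Meeting A: 720-840 (in minutes from midnight)
Meeting B: 765-795
Overlap start = max(720, 765) = 765
Overlap end = min(840, 795) = 795
Overlap = max(0, 795 - 765) = 30 min

30 minutes


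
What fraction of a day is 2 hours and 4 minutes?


0.0861 (8.61%)

Total minutes: 2×60 + 4 = 124
Day = 24×60 = 1440 minutes
Fraction = 124/1440 ≈ 0.0861
As a percentage: 124/1440 × 100 ≈ 8.61%


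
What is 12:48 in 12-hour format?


Hour: 12
12 → 12 PM (noon)

12:48 PM


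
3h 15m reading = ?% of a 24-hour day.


Time: 195 minutes
Day: 1440 minutes
Percentage = (195/1440) × 100 ≈ 13.5%

13.5%


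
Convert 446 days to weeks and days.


63 weeks 5 days

Weeks: 446 ÷ 7 = 63 remainder 5


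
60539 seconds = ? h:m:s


16h 48m 59s

Hours: 60539 ÷ 3600 = 16 remainder 2939
Minutes: 2939 ÷ 60 = 48 remainder 59
Seconds: 59


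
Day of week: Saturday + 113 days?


Start: Saturday (index 5)
(5 + 113) mod 7
= 118 mod 7
= 6
Index 6 → Sunday

Sunday


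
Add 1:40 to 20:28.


Start: 1228 minutes from midnight
Add: 100 minutes
Total: 1328 minutes
Hours: 1328 ÷ 60 = 22 remainder 8

22:08


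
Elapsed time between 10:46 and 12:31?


1h 45m

End time in minutes: 12×60 + 31 = 751
Start time in minutes: 10×60 + 46 = 646
Difference = 751 - 646 = 105 minutes
= 1 hours 45 minutes


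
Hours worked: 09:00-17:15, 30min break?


7h 45m (465 minutes)

Total time = (17×60+15) - (9×60+0)
= 1035 - 540 = 495 min
Minus break: 495 - 30 = 465 min
= 7h 45m


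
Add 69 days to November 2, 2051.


January 10, 2052

Start: November 2, 2051
Add 69 days
November 2 → December 1: 30 - 2 + 1 = 29 days (69 - 29 = 40 left)
December 1 → January 1: 31 - 1 + 1 = 31 days (40 - 31 = 9 left)
January 1 + 9 = January 10, 2052


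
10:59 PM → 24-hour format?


22:59

Input: 10:59 PM
PM: 10 + 12 = 22


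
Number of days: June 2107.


30 days

Month: June (month 6)
June has 30 days


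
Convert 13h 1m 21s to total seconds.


46881 seconds

Hours: 13 × 3600 = 46800
Minutes: 1 × 60 = 60
Seconds: 21
Total = 46800 + 60 + 21 = 46881


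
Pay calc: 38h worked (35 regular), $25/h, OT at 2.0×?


$1025.00

Regular: 35h × $25 = $875.00
Overtime: 38 - 35 = 3h
OT pay: 3h × $25 × 2.0 = $150.00
Total = $875.00 + $150.00 = $1025.00


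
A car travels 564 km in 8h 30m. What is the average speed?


Distance: 564 km
Time: 8h 30m = 510 min = 510/60 = 17/2 hours
Speed = 564 ÷ (17/2) = 564 × 2 / 17 = 1128/17 ≈ 66.4 km/h

66.4 km/h


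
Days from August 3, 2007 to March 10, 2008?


220 days

From August 3, 2007 to March 10, 2008
Rest of August 2007: 31 - 3 = 28
Full months: September 30, October 31, November 30, December 31, January 31, February 2008 29
Days into March 2008: 10
Total = 28 + 30 + 31 + 30 + 31 + 31 + 29 + 10 = 220 days


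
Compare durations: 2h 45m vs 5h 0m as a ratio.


11:20 (0.55)

Duration 1: 165 minutes
Duration 2: 300 minutes
Ratio = 165:300
GCD = 15
Simplified = 11:20
As a decimal: 11/20 = 0.55


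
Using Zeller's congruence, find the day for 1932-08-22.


Zeller's congruence:
q=22, m=8, k=32, j=19
h = (22 + ⌊13×9/5⌋ + 32 + ⌊32/4⌋ + ⌊19/4⌋ - 2×19) mod 7
= (22 + 23 + 32 + 8 + 4 - 38) mod 7
= 51 mod 7 = 2
h=2 → Monday

Monday


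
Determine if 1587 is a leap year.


Rules: divisible by 4 AND (not by 100 OR by 400)
1587 ÷ 4 = 396 remainder 3 → not divisible by 4
Not divisible by 4 → not a leap year

No


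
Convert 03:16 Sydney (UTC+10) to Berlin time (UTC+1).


Time difference = UTC+1 - UTC+10 = -9 hours
New hour = (3 -9) mod 24
= -6 mod 24 = 18
Minutes unchanged → 18:16; -6 < 0 → previous day

18:16 (previous day)


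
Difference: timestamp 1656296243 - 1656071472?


224771 seconds (62.4 hours / 2.60 days)

Difference = 1656296243 - 1656071472 = 224771 seconds
In hours: 224771 / 3600 ≈ 62.4
In days: 224771 / 86400 ≈ 2.60


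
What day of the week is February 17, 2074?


Saturday

Zeller's congruence:
q=17, m=14, k=73, j=20
h = (17 + ⌊13×15/5⌋ + 73 + ⌊73/4⌋ + ⌊20/4⌋ - 2×20) mod 7
= (17 + 39 + 73 + 18 + 5 - 40) mod 7
= 112 mod 7 = 0
h=0 → Saturday


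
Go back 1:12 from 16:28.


15:16

Start: 988 minutes from midnight
Subtract: 72 minutes
Remaining: 988 - 72 = 916
Hours: 15, Minutes: 16


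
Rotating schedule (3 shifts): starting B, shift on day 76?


Shift B

Shifts: A, B, C
Start: B (index 1)
Day 76: (1 + 76 - 1) mod 3
= 76 mod 3
= 1
Index 1 → shift B


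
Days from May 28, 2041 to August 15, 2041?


From May 28, 2041 to August 15, 2041
Rest of May 2041: 31 - 28 = 3
Full months: June 30, July 31
Days into August 2041: 15
Total = 3 + 30 + 31 + 15 = 79 days

79 days


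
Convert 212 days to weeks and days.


30 weeks 2 days

Weeks: 212 ÷ 7 = 30 remainder 2


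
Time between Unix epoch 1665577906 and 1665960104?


Difference = 1665960104 - 1665577906 = 382198 seconds
In hours: 382198 / 3600 ≈ 106.2
In days: 382198 / 86400 ≈ 4.42

382198 seconds (106.2 hours / 4.42 days)


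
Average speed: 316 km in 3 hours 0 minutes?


Distance: 316 km
Time: 3 hours
Speed = 316 / 3 ≈ 105.3 km/h

105.3 km/h


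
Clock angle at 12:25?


Hour hand (12 ≡ 0 on the dial): 0×30 + 25×0.5 = 12.5°
Minute hand = 25×6 = 150°
Difference = |12.5 - 150| = 137.5°

137.5°


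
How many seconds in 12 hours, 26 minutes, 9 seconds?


Hours: 12 × 3600 = 43200
Minutes: 26 × 60 = 1560
Seconds: 9
Total = 43200 + 1560 + 9 = 44769

44769 seconds


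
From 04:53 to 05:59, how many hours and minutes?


1h 6m

End time in minutes: 5×60 + 59 = 359
Start time in minutes: 4×60 + 53 = 293
Difference = 359 - 293 = 66 minutes
= 1 hours 6 minutes


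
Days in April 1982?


30 days

Month: April (month 4)
April has 30 days


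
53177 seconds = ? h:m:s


Hours: 53177 ÷ 3600 = 14 remainder 2777
Minutes: 2777 ÷ 60 = 46 remainder 17
Seconds: 17

14h 46m 17s


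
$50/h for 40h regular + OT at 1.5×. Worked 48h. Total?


Regular: 40h × $50 = $2000.00
Overtime: 48 - 40 = 8h
OT pay: 8h × $50 × 1.5 = $600.00
Total = $2000.00 + $600.00 = $2600.00

$2600.00


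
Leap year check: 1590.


No

Rules: divisible by 4 AND (not by 100 OR by 400)
1590 ÷ 4 = 397 remainder 2 → not divisible by 4
Not divisible by 4 → not a leap year


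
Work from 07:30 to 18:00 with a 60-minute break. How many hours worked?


Total time = (18×60+0) - (7×60+30)
= 1080 - 450 = 630 min
Minus break: 630 - 60 = 570 min
= 9h 30m

9h 30m (570 minutes)


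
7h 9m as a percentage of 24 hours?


Total minutes: 7×60 + 9 = 429
Day = 24×60 = 1440 minutes
Fraction = 429/1440 ≈ 0.2979
As a percentage: 429/1440 × 100 ≈ 29.79%

0.2979 (29.79%)


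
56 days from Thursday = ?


Thursday

Start: Thursday (index 3)
(3 + 56) mod 7
= 59 mod 7
= 3
Index 3 → Thursday


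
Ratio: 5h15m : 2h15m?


Duration 1: 315 minutes
Duration 2: 135 minutes
Ratio = 315:135
GCD = 45
Simplified = 7:3
As a decimal: 7/3 ≈ 2.33

7:3 (2.33)


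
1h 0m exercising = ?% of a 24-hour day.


4.2%

Time: 60 minutes
Day: 1440 minutes
Percentage = (60/1440) × 100 ≈ 4.2%


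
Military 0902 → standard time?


9:02 AM

Hour: 9
9 < 12 → AM


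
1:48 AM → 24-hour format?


01:48

Input: 1:48 AM
AM hour stays: 1


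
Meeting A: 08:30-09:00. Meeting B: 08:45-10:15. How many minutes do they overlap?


15 minutes

Meeting A: 510-540 (in minutes from midnight)
Meeting B: 525-615
Overlap start = max(510, 525) = 525
Overlap end = min(540, 615) = 540
Overlap = max(0, 540 - 525) = 15 min


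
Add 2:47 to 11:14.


Start: 674 minutes from midnight
Add: 167 minutes
Total: 841 minutes
Hours: 841 ÷ 60 = 14 remainder 1

14:01


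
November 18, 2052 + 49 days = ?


January 6, 2053

Start: November 18, 2052
Add 49 days
November 18 → December 1: 30 - 18 + 1 = 13 days (49 - 13 = 36 left)
December 1 → January 1: 31 - 1 + 1 = 31 days (36 - 31 = 5 left)
January 1 + 5 = January 6, 2053


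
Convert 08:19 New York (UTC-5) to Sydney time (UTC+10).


Time difference = UTC+10 - UTC-5 = +15 hours
New hour = (8 + 15) mod 24
= 23 mod 24 = 23
Minutes unchanged → 23:19

23:19


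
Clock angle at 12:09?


Hour hand (12 ≡ 0 on the dial): 0×30 + 9×0.5 = 4.5°
Minute hand = 9×6 = 54°
Difference = |4.5 - 54| = 49.5°

49.5°


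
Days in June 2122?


Month: June (month 6)
June has 30 days

30 days


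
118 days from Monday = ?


Sunday

Start: Monday (index 0)
(0 + 118) mod 7
= 118 mod 7
= 6
Index 6 → Sunday


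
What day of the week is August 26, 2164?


Sunday

Zeller's congruence:
q=26, m=8, k=64, j=21
h = (26 + ⌊13×9/5⌋ + 64 + ⌊64/4⌋ + ⌊21/4⌋ - 2×21) mod 7
= (26 + 23 + 64 + 16 + 5 - 42) mod 7
= 92 mod 7 = 1
h=1 → Sunday


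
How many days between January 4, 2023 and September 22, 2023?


261 days

From January 4, 2023 to September 22, 2023
Rest of January 2023: 31 - 4 = 27
Full months: February 2023 28, March 31, April 30, May 31, June 30, July 31, August 31
Days into September 2023: 22
Total = 27 + 28 + 31 + 30 + 31 + 30 + 31 + 31 + 22 = 261 days


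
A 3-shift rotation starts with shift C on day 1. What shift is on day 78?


Shifts: A, B, C
Start: C (index 2)
Day 78: (2 + 78 - 1) mod 3
= 79 mod 3
= 1
Index 1 → shift B

Shift B


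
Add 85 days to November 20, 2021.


February 13, 2022

Start: November 20, 2021
Add 85 days
November 20 → December 1: 30 - 20 + 1 = 11 days (85 - 11 = 74 left)
December 1 → January 1: 31 - 1 + 1 = 31 days (74 - 31 = 43 left)
January 1 → February 1: 31 - 1 + 1 = 31 days (43 - 31 = 12 left)
February 1 + 12 = February 13, 2022


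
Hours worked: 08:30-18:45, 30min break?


9h 45m (585 minutes)

Total time = (18×60+45) - (8×60+30)
= 1125 - 510 = 615 min
Minus break: 615 - 30 = 585 min
= 9h 45m


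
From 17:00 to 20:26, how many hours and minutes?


End time in minutes: 20×60 + 26 = 1226
Start time in minutes: 17×60 + 0 = 1020
Difference = 1226 - 1020 = 206 minutes
= 3 hours 26 minutes

3h 26m


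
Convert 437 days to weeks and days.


62 weeks 3 days

Weeks: 437 ÷ 7 = 62 remainder 3


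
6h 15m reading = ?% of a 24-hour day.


26.0%

Time: 375 minutes
Day: 1440 minutes
Percentage = (375/1440) × 100 ≈ 26.0%


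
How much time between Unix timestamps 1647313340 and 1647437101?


Difference = 1647437101 - 1647313340 = 123761 seconds
In hours: 123761 / 3600 ≈ 34.4
In days: 123761 / 86400 ≈ 1.43

123761 seconds (34.4 hours / 1.43 days)


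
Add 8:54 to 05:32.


Start: 332 minutes from midnight
Add: 534 minutes
Total: 866 minutes
Hours: 866 ÷ 60 = 14 remainder 26

14:26


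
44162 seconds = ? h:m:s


12h 16m 2s

Hours: 44162 ÷ 3600 = 12 remainder 962
Minutes: 962 ÷ 60 = 16 remainder 2
Seconds: 2


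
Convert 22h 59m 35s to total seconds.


Hours: 22 × 3600 = 79200
Minutes: 59 × 60 = 3540
Seconds: 35
Total = 79200 + 3540 + 35 = 82775

82775 seconds


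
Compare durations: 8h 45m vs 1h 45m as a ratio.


Duration 1: 525 minutes
Duration 2: 105 minutes
Ratio = 525:105
GCD = 105
Simplified = 5:1
As a decimal: 5/1 = 5.00

5:1 (5.00)


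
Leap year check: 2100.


No

Rules: divisible by 4 AND (not by 100 OR by 400)
2100 ÷ 4 = 525 exactly → divisible by 4
2100 ÷ 100 = 21 exactly → divisible by 100
2100 ÷ 400 = 5 remainder 100 → not divisible by 400
Divisible by 100 but not by 400 → not a leap year


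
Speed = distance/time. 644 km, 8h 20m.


77.3 km/h

Distance: 644 km
Time: 8h 20m = 500 min = 500/60 = 25/3 hours
Speed = 644 ÷ (25/3) = 644 × 3 / 25 = 1932/25 ≈ 77.3 km/h


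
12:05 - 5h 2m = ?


Start: 725 minutes from midnight
Subtract: 302 minutes
Remaining: 725 - 302 = 423
Hours: 7, Minutes: 3

07:03


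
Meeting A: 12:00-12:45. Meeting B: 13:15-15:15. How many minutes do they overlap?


0 minutes

Meeting A: 720-765 (in minutes from midnight)
Meeting B: 795-915
Overlap start = max(720, 795) = 795
Overlap end = min(765, 915) = 765
Overlap = max(0, 765 - 795) = 0 min


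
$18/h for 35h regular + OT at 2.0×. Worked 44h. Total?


Regular: 35h × $18 = $630.00
Overtime: 44 - 35 = 9h
OT pay: 9h × $18 × 2.0 = $324.00
Total = $630.00 + $324.00 = $954.00

$954.00


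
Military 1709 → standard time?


5:09 PM

Hour: 17
17 - 12 = 5 → PM


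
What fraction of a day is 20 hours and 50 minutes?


0.8681 (86.81%)

Total minutes: 20×60 + 50 = 1250
Day = 24×60 = 1440 minutes
Fraction = 1250/1440 ≈ 0.8681
As a percentage: 1250/1440 × 100 ≈ 86.81%


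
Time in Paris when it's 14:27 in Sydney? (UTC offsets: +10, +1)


05:27

Time difference = UTC+1 - UTC+10 = -9 hours
New hour = (14 -9) mod 24
= 5 mod 24 = 5
Minutes unchanged → 05:27


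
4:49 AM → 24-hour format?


Input: 4:49 AM
AM hour stays: 4

04:49


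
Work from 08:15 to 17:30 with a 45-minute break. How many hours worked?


8h 30m (510 minutes)

Total time = (17×60+30) - (8×60+15)
= 1050 - 495 = 555 min
Minus break: 555 - 45 = 510 min
= 8h 30m


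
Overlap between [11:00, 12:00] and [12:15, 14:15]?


Meeting A: 660-720 (in minutes from midnight)
Meeting B: 735-855
Overlap start = max(660, 735) = 735
Overlap end = min(720, 855) = 720
Overlap = max(0, 720 - 735) = 0 min

0 minutes


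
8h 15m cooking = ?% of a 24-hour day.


Time: 495 minutes
Day: 1440 minutes
Percentage = (495/1440) × 100 ≈ 34.4%

34.4%


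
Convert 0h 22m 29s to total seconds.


Hours: 0 × 3600 = 0
Minutes: 22 × 60 = 1320
Seconds: 29
Total = 0 + 1320 + 29 = 1349

1349 seconds


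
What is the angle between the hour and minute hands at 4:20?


10.0°

Hour hand = 4×30 + 20×0.5 = 130.0°
Minute hand = 20×6 = 120°
Difference = |130.0 - 120| = 10.0°


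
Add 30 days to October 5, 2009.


Start: October 5, 2009
Add 30 days
October 5 → November 1: 31 - 5 + 1 = 27 days (30 - 27 = 3 left)
November 1 + 3 = November 4, 2009

November 4, 2009


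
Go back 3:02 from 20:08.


Start: 1208 minutes from midnight
Subtract: 182 minutes
Remaining: 1208 - 182 = 1026
Hours: 17, Minutes: 6

17:06


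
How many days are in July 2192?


Month: July (month 7)
July has 31 days

31 days


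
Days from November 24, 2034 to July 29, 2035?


247 days

From November 24, 2034 to July 29, 2035
Rest of November 2034: 30 - 24 = 6
Full months: December 31, January 31, February 2035 28, March 31, April 30, May 31, June 30
Days into July 2035: 29
Total = 6 + 31 + 31 + 28 + 31 + 30 + 31 + 30 + 29 = 247 days


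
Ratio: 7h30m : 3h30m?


Duration 1: 450 minutes
Duration 2: 210 minutes
Ratio = 450:210
GCD = 30
Simplified = 15:7
As a decimal: 15/7 ≈ 2.14

15:7 (2.14)


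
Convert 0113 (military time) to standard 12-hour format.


Hour: 1
1 < 12 → AM

1:13 AM


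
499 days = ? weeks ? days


71 weeks 2 days

Weeks: 499 ÷ 7 = 71 remainder 2


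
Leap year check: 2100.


No

Rules: divisible by 4 AND (not by 100 OR by 400)
2100 ÷ 4 = 525 exactly → divisible by 4
2100 ÷ 100 = 21 exactly → divisible by 100
2100 ÷ 400 = 5 remainder 100 → not divisible by 400
Divisible by 100 but not by 400 → not a leap year


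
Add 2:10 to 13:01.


Start: 781 minutes from midnight
Add: 130 minutes
Total: 911 minutes
Hours: 911 ÷ 60 = 15 remainder 11

15:11


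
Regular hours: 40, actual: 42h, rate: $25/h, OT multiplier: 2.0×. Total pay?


$1100.00

Regular: 40h × $25 = $1000.00
Overtime: 42 - 40 = 2h
OT pay: 2h × $25 × 2.0 = $100.00
Total = $1000.00 + $100.00 = $1100.00


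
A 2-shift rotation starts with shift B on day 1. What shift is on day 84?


Shifts: A, B
Start: B (index 1)
Day 84: (1 + 84 - 1) mod 2
= 84 mod 2
= 0
Index 0 → shift A

Shift A


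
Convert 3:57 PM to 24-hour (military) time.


15:57

Input: 3:57 PM
PM: 3 + 12 = 15


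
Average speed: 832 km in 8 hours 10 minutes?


101.9 km/h

Distance: 832 km
Time: 8h 10m = 490 min = 490/60 = 49/6 hours
Speed = 832 ÷ (49/6) = 832 × 6 / 49 = 4992/49 ≈ 101.9 km/h


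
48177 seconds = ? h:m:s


13h 22m 57s

Hours: 48177 ÷ 3600 = 13 remainder 1377
Minutes: 1377 ÷ 60 = 22 remainder 57
Seconds: 57


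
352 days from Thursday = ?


Start: Thursday (index 3)
(3 + 352) mod 7
= 355 mod 7
= 5
Index 5 → Saturday

Saturday


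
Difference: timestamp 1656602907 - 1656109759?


493148 seconds (137.0 hours / 5.71 days)

Difference = 1656602907 - 1656109759 = 493148 seconds
In hours: 493148 / 3600 ≈ 137.0
In days: 493148 / 86400 ≈ 5.71


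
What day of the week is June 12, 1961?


Monday

Zeller's congruence:
q=12, m=6, k=61, j=19
h = (12 + ⌊13×7/5⌋ + 61 + ⌊61/4⌋ + ⌊19/4⌋ - 2×19) mod 7
= (12 + 18 + 61 + 15 + 4 - 38) mod 7
= 72 mod 7 = 2
h=2 → Monday


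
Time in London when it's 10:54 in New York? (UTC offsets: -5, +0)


15:54

Time difference = UTC+0 - UTC-5 = +5 hours
New hour = (10 + 5) mod 24
= 15 mod 24 = 15
Minutes unchanged → 15:54


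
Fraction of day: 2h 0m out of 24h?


Total minutes: 2×60 + 0 = 120
Day = 24×60 = 1440 minutes
Fraction = 120/1440 ≈ 0.0833
As a percentage: 120/1440 × 100 ≈ 8.33%

0.0833 (8.33%)


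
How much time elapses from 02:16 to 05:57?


3h 41m

End time in minutes: 5×60 + 57 = 357
Start time in minutes: 2×60 + 16 = 136
Difference = 357 - 136 = 221 minutes
= 3 hours 41 minutes


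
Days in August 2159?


31 days

Month: August (month 8)
August has 31 days


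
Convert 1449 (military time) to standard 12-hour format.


2:49 PM

Hour: 14
14 - 12 = 2 → PM


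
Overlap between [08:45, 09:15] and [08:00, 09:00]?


15 minutes

Meeting A: 525-555 (in minutes from midnight)
Meeting B: 480-540
Overlap start = max(525, 480) = 525
Overlap end = min(555, 540) = 540
Overlap = max(0, 540 - 525) = 15 min


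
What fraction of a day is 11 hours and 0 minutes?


0.4583 (45.83%)

Total minutes: 11×60 + 0 = 660
Day = 24×60 = 1440 minutes
Fraction = 660/1440 ≈ 0.4583
As a percentage: 660/1440 × 100 ≈ 45.83%


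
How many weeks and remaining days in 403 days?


57 weeks 4 days

Weeks: 403 ÷ 7 = 57 remainder 4


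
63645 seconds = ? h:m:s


17h 40m 45s

Hours: 63645 ÷ 3600 = 17 remainder 2445
Minutes: 2445 ÷ 60 = 40 remainder 45
Seconds: 45


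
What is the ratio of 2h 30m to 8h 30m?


Duration 1: 150 minutes
Duration 2: 510 minutes
Ratio = 150:510
GCD = 30
Simplified = 5:17
As a decimal: 5/17 ≈ 0.29

5:17 (0.29)


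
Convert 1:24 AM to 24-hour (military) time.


01:24

Input: 1:24 AM
AM hour stays: 1


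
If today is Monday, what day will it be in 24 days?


Thursday

Start: Monday (index 0)
(0 + 24) mod 7
= 24 mod 7
= 3
Index 3 → Thursday


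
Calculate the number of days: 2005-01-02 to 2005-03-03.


60 days

From January 2, 2005 to March 3, 2005
Rest of January 2005: 31 - 2 = 29
Full months: February 2005 28
Days into March 2005: 3
Total = 29 + 28 + 3 = 60 days


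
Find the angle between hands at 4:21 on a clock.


Hour hand = 4×30 + 21×0.5 = 130.5°
Minute hand = 21×6 = 126°
Difference = |130.5 - 126| = 4.5°

4.5°


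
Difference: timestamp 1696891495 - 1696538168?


Difference = 1696891495 - 1696538168 = 353327 seconds
In hours: 353327 / 3600 ≈ 98.1
In days: 353327 / 86400 ≈ 4.09

353327 seconds (98.1 hours / 4.09 days)


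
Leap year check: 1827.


Rules: divisible by 4 AND (not by 100 OR by 400)
1827 ÷ 4 = 456 remainder 3 → not divisible by 4
Not divisible by 4 → not a leap year

No


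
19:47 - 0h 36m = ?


19:11

Start: 1187 minutes from midnight
Subtract: 36 minutes
Remaining: 1187 - 36 = 1151
Hours: 19, Minutes: 11


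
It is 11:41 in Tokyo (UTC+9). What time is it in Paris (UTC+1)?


03:41

Time difference = UTC+1 - UTC+9 = -8 hours
New hour = (11 -8) mod 24
= 3 mod 24 = 3
Minutes unchanged → 03:41


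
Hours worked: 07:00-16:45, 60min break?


Total time = (16×60+45) - (7×60+0)
= 1005 - 420 = 585 min
Minus break: 585 - 60 = 525 min
= 8h 45m

8h 45m (525 minutes)


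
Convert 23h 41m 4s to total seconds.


Hours: 23 × 3600 = 82800
Minutes: 41 × 60 = 2460
Seconds: 4
Total = 82800 + 2460 + 4 = 85264

85264 seconds


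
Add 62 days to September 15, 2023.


November 16, 2023

Start: September 15, 2023
Add 62 days
September 15 → October 1: 30 - 15 + 1 = 16 days (62 - 16 = 46 left)
October 1 → November 1: 31 - 1 + 1 = 31 days (46 - 31 = 15 left)
November 1 + 15 = November 16, 2023


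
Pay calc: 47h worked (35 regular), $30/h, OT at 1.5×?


$1590.00

Regular: 35h × $30 = $1050.00
Overtime: 47 - 35 = 12h
OT pay: 12h × $30 × 1.5 = $540.00
Total = $1050.00 + $540.00 = $1590.00


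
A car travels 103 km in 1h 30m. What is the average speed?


68.7 km/h

Distance: 103 km
Time: 1h 30m = 90 min = 90/60 = 3/2 hours
Speed = 103 ÷ (3/2) = 103 × 2 / 3 = 206/3 ≈ 68.7 km/h


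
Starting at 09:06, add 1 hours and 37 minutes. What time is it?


10:43

Start: 546 minutes from midnight
Add: 97 minutes
Total: 643 minutes
Hours: 643 ÷ 60 = 10 remainder 43


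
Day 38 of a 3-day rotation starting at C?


Shift A

Shifts: A, B, C
Start: C (index 2)
Day 38: (2 + 38 - 1) mod 3
= 39 mod 3
= 0
Index 0 → shift A


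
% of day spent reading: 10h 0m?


Time: 600 minutes
Day: 1440 minutes
Percentage = (600/1440) × 100 ≈ 41.7%

41.7%


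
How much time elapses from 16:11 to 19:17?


3h 6m

End time in minutes: 19×60 + 17 = 1157
Start time in minutes: 16×60 + 11 = 971
Difference = 1157 - 971 = 186 minutes
= 3 hours 6 minutes


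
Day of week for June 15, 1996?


Zeller's congruence:
q=15, m=6, k=96, j=19
h = (15 + ⌊13×7/5⌋ + 96 + ⌊96/4⌋ + ⌊19/4⌋ - 2×19) mod 7
= (15 + 18 + 96 + 24 + 4 - 38) mod 7
= 119 mod 7 = 0
h=0 → Saturday

Saturday


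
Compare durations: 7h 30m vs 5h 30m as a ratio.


15:11 (1.36)

Duration 1: 450 minutes
Duration 2: 330 minutes
Ratio = 450:330
GCD = 30
Simplified = 15:11
As a decimal: 15/11 ≈ 1.36


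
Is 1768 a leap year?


Yes

Rules: divisible by 4 AND (not by 100 OR by 400)
1768 ÷ 4 = 442 exactly → divisible by 4
1768 ÷ 100 = 17 remainder 68 → not divisible by 100
Divisible by 4 but not by 100 → leap year


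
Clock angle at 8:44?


2.0°

Hour hand = 8×30 + 44×0.5 = 262.0°
Minute hand = 44×6 = 264°
Difference = |262.0 - 264| = 2.0°


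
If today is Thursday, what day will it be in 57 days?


Friday

Start: Thursday (index 3)
(3 + 57) mod 7
= 60 mod 7
= 4
Index 4 → Friday


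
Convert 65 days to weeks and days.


Weeks: 65 ÷ 7 = 9 remainder 2

9 weeks 2 days


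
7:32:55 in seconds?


27175 seconds

Hours: 7 × 3600 = 25200
Minutes: 32 × 60 = 1920
Seconds: 55
Total = 25200 + 1920 + 55 = 27175


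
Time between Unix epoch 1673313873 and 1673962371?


648498 seconds (180.1 hours / 7.51 days)

Difference = 1673962371 - 1673313873 = 648498 seconds
In hours: 648498 / 3600 ≈ 180.1
In days: 648498 / 86400 ≈ 7.51


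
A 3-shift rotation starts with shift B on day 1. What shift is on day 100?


Shift B

Shifts: A, B, C
Start: B (index 1)
Day 100: (1 + 100 - 1) mod 3
= 100 mod 3
= 1
Index 1 → shift B


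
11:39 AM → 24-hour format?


Input: 11:39 AM
AM hour stays: 11

11:39


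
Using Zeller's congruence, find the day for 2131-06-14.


Zeller's congruence:
q=14, m=6, k=31, j=21
h = (14 + ⌊13×7/5⌋ + 31 + ⌊31/4⌋ + ⌊21/4⌋ - 2×21) mod 7
= (14 + 18 + 31 + 7 + 5 - 42) mod 7
= 33 mod 7 = 5
h=5 → Thursday

Thursday


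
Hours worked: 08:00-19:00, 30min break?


Total time = (19×60+0) - (8×60+0)
= 1140 - 480 = 660 min
Minus break: 660 - 30 = 630 min
= 10h 30m

10h 30m (630 minutes)


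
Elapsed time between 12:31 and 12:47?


0h 16m

End time in minutes: 12×60 + 47 = 767
Start time in minutes: 12×60 + 31 = 751
Difference = 767 - 751 = 16 minutes
= 0 hours 16 minutes


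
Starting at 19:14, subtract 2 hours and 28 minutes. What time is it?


Start: 1154 minutes from midnight
Subtract: 148 minutes
Remaining: 1154 - 148 = 1006
Hours: 16, Minutes: 46

16:46


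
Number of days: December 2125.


Month: December (month 12)
December has 31 days

31 days


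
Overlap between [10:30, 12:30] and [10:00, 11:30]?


Meeting A: 630-750 (in minutes from midnight)
Meeting B: 600-690
Overlap start = max(630, 600) = 630
Overlap end = min(750, 690) = 690
Overlap = max(0, 690 - 630) = 60 min

60 minutes


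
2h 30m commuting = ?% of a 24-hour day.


10.4%

Time: 150 minutes
Day: 1440 minutes
Percentage = (150/1440) × 100 ≈ 10.4%


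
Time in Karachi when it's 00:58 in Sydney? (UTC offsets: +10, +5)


19:58 (previous day)

Time difference = UTC+5 - UTC+10 = -5 hours
New hour = (0 -5) mod 24
= -5 mod 24 = 19
Minutes unchanged → 19:58; -5 < 0 → previous day


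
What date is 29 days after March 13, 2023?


April 11, 2023

Start: March 13, 2023
Add 29 days
March 13 → April 1: 31 - 13 + 1 = 19 days (29 - 19 = 10 left)
April 1 + 10 = April 11, 2023


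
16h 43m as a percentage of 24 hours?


0.6965 (69.65%)

Total minutes: 16×60 + 43 = 1003
Day = 24×60 = 1440 minutes
Fraction = 1003/1440 ≈ 0.6965
As a percentage: 1003/1440 × 100 ≈ 69.65%


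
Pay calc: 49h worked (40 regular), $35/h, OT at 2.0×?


$2030.00

Regular: 40h × $35 = $1400.00
Overtime: 49 - 40 = 9h
OT pay: 9h × $35 × 2.0 = $630.00
Total = $1400.00 + $630.00 = $2030.00


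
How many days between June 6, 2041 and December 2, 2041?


179 days

From June 6, 2041 to December 2, 2041
Rest of June 2041: 30 - 6 = 24
Full months: July 31, August 31, September 30, October 31, November 30
Days into December 2041: 2
Total = 24 + 31 + 31 + 30 + 31 + 30 + 2 = 179 days


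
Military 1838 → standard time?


Hour: 18
18 - 12 = 6 → PM

6:38 PM


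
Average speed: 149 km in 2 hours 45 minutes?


Distance: 149 km
Time: 2h 45m = 165 min = 165/60 = 11/4 hours
Speed = 149 ÷ (11/4) = 149 × 4 / 11 = 596/11 ≈ 54.2 km/h

54.2 km/h


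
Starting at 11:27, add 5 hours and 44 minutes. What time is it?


17:11

Start: 687 minutes from midnight
Add: 344 minutes
Total: 1031 minutes
Hours: 1031 ÷ 60 = 17 remainder 11


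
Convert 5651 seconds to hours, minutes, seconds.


1h 34m 11s

Hours: 5651 ÷ 3600 = 1 remainder 2051
Minutes: 2051 ÷ 60 = 34 remainder 11
Seconds: 11


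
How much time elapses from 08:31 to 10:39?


2h 8m

End time in minutes: 10×60 + 39 = 639
Start time in minutes: 8×60 + 31 = 511
Difference = 639 - 511 = 128 minutes
= 2 hours 8 minutes


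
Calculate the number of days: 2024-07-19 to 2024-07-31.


12 days

From July 19, 2024 to July 31, 2024
Same month: 31 - 19 = 12 days


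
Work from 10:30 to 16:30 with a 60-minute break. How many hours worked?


Total time = (16×60+30) - (10×60+30)
= 990 - 630 = 360 min
Minus break: 360 - 60 = 300 min
= 5h 0m

5h 0m (300 minutes)
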